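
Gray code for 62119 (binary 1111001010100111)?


Binary: 1111001010100111
Gray code: G = B XOR (B >> 1)
B >> 1 = 0111100101010011
1111001010100111 XOR 0111100101010011:
  1 XOR 0 = 1
  1 XOR 1 = 0
  1 XOR 1 = 0
  1 XOR 1 = 0
  0 XOR 1 = 1
  0 XOR 0 = 0
  1 XOR 0 = 1
  0 XOR 1 = 1
  1 XOR 0 = 1
  0 XOR 1 = 1
  1 XOR 0 = 1
  0 XOR 1 = 1
  0 XOR 0 = 0
  1 XOR 0 = 1
  1 XOR 1 = 0
  1 XOR 1 = 0
= 1000101111110100


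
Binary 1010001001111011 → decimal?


Positional values:
Bit 0: 1 × 2^0 = 1
Bit 1: 1 × 2^1 = 2
Bit 3: 1 × 2^3 = 8
Bit 4: 1 × 2^4 = 16
Bit 5: 1 × 2^5 = 32
Bit 6: 1 × 2^6 = 64
Bit 9: 1 × 2^9 = 512
Bit 13: 1 × 2^13 = 8192
Bit 15: 1 × 2^15 = 32768
Sum = 1 + 2 + 8 + 16 + 32 + 64 + 512 + 8192 + 32768
= 41595


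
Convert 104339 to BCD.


Each digit → 4-bit binary:
  1 → 0001
  0 → 0000
  4 → 0100
  3 → 0011
  3 → 0011
  9 → 1001
= 0001 0000 0100 0011 0011 1001


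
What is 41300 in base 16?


Divide by 16 repeatedly:
41300 ÷ 16 = 2581 remainder 4 (4)
2581 ÷ 16 = 161 remainder 5 (5)
161 ÷ 16 = 10 remainder 1 (1)
10 ÷ 16 = 0 remainder 10 (A)
Reading remainders bottom-up:
= 0xA154


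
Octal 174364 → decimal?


Positional values:
Position 0: 4 × 8^0 = 4
Position 1: 6 × 8^1 = 48
Position 2: 3 × 8^2 = 192
Position 3: 4 × 8^3 = 2048
Position 4: 7 × 8^4 = 28672
Position 5: 1 × 8^5 = 32768
Sum = 4 + 48 + 192 + 2048 + 28672 + 32768
= 63732


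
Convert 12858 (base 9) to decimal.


Positional values (base 9):
  8 × 9^0 = 8 × 1 = 8
  5 × 9^1 = 5 × 9 = 45
  8 × 9^2 = 8 × 81 = 648
  2 × 9^3 = 2 × 729 = 1458
  1 × 9^4 = 1 × 6561 = 6561
Sum = 8 + 45 + 648 + 1458 + 6561
= 8720


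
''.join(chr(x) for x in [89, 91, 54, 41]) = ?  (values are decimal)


Codes (decimal): 89 91 54 41
Per-code ASCII lookup:
  89  (range 65-90: uppercase, 89 - 65 = 24) → 'Y'
  91  (special character) → '['
  54  (range 48-57: digits, 54 - 48 = 6) → '6'
  41  (special character) → ')'
= 'Y[6)'


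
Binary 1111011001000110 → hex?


Group into 4-bit nibbles: 1111011001000110
  1111 = F
  0110 = 6
  0100 = 4
  0110 = 6
= 0xF646


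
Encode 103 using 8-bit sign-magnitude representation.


Sign bit: 0 (positive)
Magnitude: 103 = 1100111
= 01100111


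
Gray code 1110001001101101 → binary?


Gray code: 1110001001101101
MSB stays the same: 1
Each subsequent bit = prev_binary XOR current_gray:
  B[1] = 1 XOR 1 = 0
  B[2] = 0 XOR 1 = 1
  B[3] = 1 XOR 0 = 1
  B[4] = 1 XOR 0 = 1
  B[5] = 1 XOR 0 = 1
  B[6] = 1 XOR 1 = 0
  B[7] = 0 XOR 0 = 0
  B[8] = 0 XOR 0 = 0
  B[9] = 0 XOR 1 = 1
  B[10] = 1 XOR 1 = 0
  B[11] = 0 XOR 0 = 0
  B[12] = 0 XOR 1 = 1
  B[13] = 1 XOR 1 = 0
  B[14] = 0 XOR 0 = 0
  B[15] = 0 XOR 1 = 1
= 1011110001001001 (48201 decimal)


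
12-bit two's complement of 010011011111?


Original: 010011011111
Step 1 - Invert all bits: 101100100000
Step 2 - Add 1: 101100100000 + 1
= 101100100001 (represents -1247)


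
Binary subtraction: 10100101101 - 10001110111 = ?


Align and subtract column by column (LSB to MSB, borrowing when needed):
  10100101101
- 10001110111
  -----------
  col 0: (1 - 0 borrow-in) - 1 → 1 - 1 = 0, borrow out 0
  col 1: (0 - 0 borrow-in) - 1 → borrow from next column: (0+2) - 1 = 1, borrow out 1
  col 2: (1 - 1 borrow-in) - 1 → borrow from next column: (0+2) - 1 = 1, borrow out 1
  col 3: (1 - 1 borrow-in) - 0 → 0 - 0 = 0, borrow out 0
  col 4: (0 - 0 borrow-in) - 1 → borrow from next column: (0+2) - 1 = 1, borrow out 1
  col 5: (1 - 1 borrow-in) - 1 → borrow from next column: (0+2) - 1 = 1, borrow out 1
  col 6: (0 - 1 borrow-in) - 1 → borrow from next column: (-1+2) - 1 = 0, borrow out 1
  col 7: (0 - 1 borrow-in) - 0 → borrow from next column: (-1+2) - 0 = 1, borrow out 1
  col 8: (1 - 1 borrow-in) - 0 → 0 - 0 = 0, borrow out 0
  col 9: (0 - 0 borrow-in) - 0 → 0 - 0 = 0, borrow out 0
  col 10: (1 - 0 borrow-in) - 1 → 1 - 1 = 0, borrow out 0
Reading bits MSB→LSB: 00010110110
Strip leading zeros: 10110110
= 10110110


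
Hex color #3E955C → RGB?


Hex: #3E955C
R = 3E₁₆ = 62
G = 95₁₆ = 149
B = 5C₁₆ = 92
= RGB(62, 149, 92)


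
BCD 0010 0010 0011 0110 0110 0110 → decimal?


Each 4-bit group → digit:
  0010 → 2
  0010 → 2
  0011 → 3
  0110 → 6
  0110 → 6
  0110 → 6
= 223666


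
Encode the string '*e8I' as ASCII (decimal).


String: '*e8I'  (4 characters)
Per-character ASCII lookup:
  '*': special character: '*' = 42
  'e': lowercase starts at 97: 'e' = 97 + 4 = 101
  '8': digits start at 48: '8' = 48 + 8 = 56
  'I': uppercase starts at 65: 'I' = 65 + 8 = 73
= 42 101 56 73


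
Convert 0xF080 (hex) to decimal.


Positional values:
Position 0: 0 × 16^0 = 0 × 1 = 0
Position 1: 8 × 16^1 = 8 × 16 = 128
Position 2: 0 × 16^2 = 0 × 256 = 0
Position 3: F × 16^3 = 15 × 4096 = 61440
Sum = 0 + 128 + 0 + 61440
= 61568


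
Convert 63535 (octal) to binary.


Each octal digit → 3 binary bits:
  6 = 110
  3 = 011
  5 = 101
  3 = 011
  5 = 101
Concatenate: 110 011 101 011 101
= 110011101011101


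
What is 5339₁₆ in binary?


Each hex digit → 4 binary bits:
  5 = 0101
  3 = 0011
  3 = 0011
  9 = 1001
Concatenate: 0101 0011 0011 1001
= 0101001100111001


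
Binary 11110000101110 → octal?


Group into 3-bit groups: 011110000101110
  011 = 3
  110 = 6
  000 = 0
  101 = 5
  110 = 6
= 0o36056


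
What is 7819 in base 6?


Divide by 6 repeatedly:
7819 ÷ 6 = 1303 remainder 1
1303 ÷ 6 = 217 remainder 1
217 ÷ 6 = 36 remainder 1
36 ÷ 6 = 6 remainder 0
6 ÷ 6 = 1 remainder 0
1 ÷ 6 = 0 remainder 1
Reading remainders bottom-up:
= 100111


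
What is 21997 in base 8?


Divide by 8 repeatedly:
21997 ÷ 8 = 2749 remainder 5
2749 ÷ 8 = 343 remainder 5
343 ÷ 8 = 42 remainder 7
42 ÷ 8 = 5 remainder 2
5 ÷ 8 = 0 remainder 5
Reading remainders bottom-up:
= 0o52755


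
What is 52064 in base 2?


Divide by 2 repeatedly:
52064 ÷ 2 = 26032 remainder 0
26032 ÷ 2 = 13016 remainder 0
13016 ÷ 2 = 6508 remainder 0
6508 ÷ 2 = 3254 remainder 0
3254 ÷ 2 = 1627 remainder 0
1627 ÷ 2 = 813 remainder 1
813 ÷ 2 = 406 remainder 1
406 ÷ 2 = 203 remainder 0
203 ÷ 2 = 101 remainder 1
101 ÷ 2 = 50 remainder 1
50 ÷ 2 = 25 remainder 0
25 ÷ 2 = 12 remainder 1
12 ÷ 2 = 6 remainder 0
6 ÷ 2 = 3 remainder 0
3 ÷ 2 = 1 remainder 1
1 ÷ 2 = 0 remainder 1
Reading remainders bottom-up:
= 1100101101100000


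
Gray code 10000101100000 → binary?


Gray code: 10000101100000
MSB stays the same: 1
Each subsequent bit = prev_binary XOR current_gray:
  B[1] = 1 XOR 0 = 1
  B[2] = 1 XOR 0 = 1
  B[3] = 1 XOR 0 = 1
  B[4] = 1 XOR 0 = 1
  B[5] = 1 XOR 1 = 0
  B[6] = 0 XOR 0 = 0
  B[7] = 0 XOR 1 = 1
  B[8] = 1 XOR 1 = 0
  B[9] = 0 XOR 0 = 0
  B[10] = 0 XOR 0 = 0
  B[11] = 0 XOR 0 = 0
  B[12] = 0 XOR 0 = 0
  B[13] = 0 XOR 0 = 0
= 11111001000000 (15936 decimal)


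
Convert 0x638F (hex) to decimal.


Positional values:
Position 0: F × 16^0 = 15 × 1 = 15
Position 1: 8 × 16^1 = 8 × 16 = 128
Position 2: 3 × 16^2 = 3 × 256 = 768
Position 3: 6 × 16^3 = 6 × 4096 = 24576
Sum = 15 + 128 + 768 + 24576
= 25487


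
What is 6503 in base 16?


Divide by 16 repeatedly:
6503 ÷ 16 = 406 remainder 7 (7)
406 ÷ 16 = 25 remainder 6 (6)
25 ÷ 16 = 1 remainder 9 (9)
1 ÷ 16 = 0 remainder 1 (1)
Reading remainders bottom-up:
= 0x1967


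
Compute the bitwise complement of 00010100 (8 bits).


Original: 00010100
Invert all bits:
  bit 0: 0 → 1
  bit 1: 0 → 1
  bit 2: 0 → 1
  bit 3: 1 → 0
  bit 4: 0 → 1
  bit 5: 1 → 0
  bit 6: 0 → 1
  bit 7: 0 → 1
= 11101011


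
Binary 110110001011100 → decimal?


Positional values:
Bit 2: 1 × 2^2 = 4
Bit 3: 1 × 2^3 = 8
Bit 4: 1 × 2^4 = 16
Bit 6: 1 × 2^6 = 64
Bit 10: 1 × 2^10 = 1024
Bit 11: 1 × 2^11 = 2048
Bit 13: 1 × 2^13 = 8192
Bit 14: 1 × 2^14 = 16384
Sum = 4 + 8 + 16 + 64 + 1024 + 2048 + 8192 + 16384
= 27740


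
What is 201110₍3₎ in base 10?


Positional values (base 3):
  0 × 3^0 = 0 × 1 = 0
  1 × 3^1 = 1 × 3 = 3
  1 × 3^2 = 1 × 9 = 9
  1 × 3^3 = 1 × 27 = 27
  0 × 3^4 = 0 × 81 = 0
  2 × 3^5 = 2 × 243 = 486
Sum = 0 + 3 + 9 + 27 + 0 + 486
= 525


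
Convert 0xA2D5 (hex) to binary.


Each hex digit → 4 binary bits:
  A = 1010
  2 = 0010
  D = 1101
  5 = 0101
Concatenate: 1010 0010 1101 0101
= 1010001011010101


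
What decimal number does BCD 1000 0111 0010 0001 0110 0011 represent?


Each 4-bit group → digit:
  1000 → 8
  0111 → 7
  0010 → 2
  0001 → 1
  0110 → 6
  0011 → 3
= 872163


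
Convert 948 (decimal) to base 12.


Divide by 12 repeatedly:
948 ÷ 12 = 79 remainder 0
79 ÷ 12 = 6 remainder 7
6 ÷ 12 = 0 remainder 6
Reading remainders bottom-up:
= 670


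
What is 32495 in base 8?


Divide by 8 repeatedly:
32495 ÷ 8 = 4061 remainder 7
4061 ÷ 8 = 507 remainder 5
507 ÷ 8 = 63 remainder 3
63 ÷ 8 = 7 remainder 7
7 ÷ 8 = 0 remainder 7
Reading remainders bottom-up:
= 0o77357


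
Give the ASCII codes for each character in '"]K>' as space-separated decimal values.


String: '"]K>'  (4 characters)
Per-character ASCII lookup:
  '"': special character: '"' = 34
  ']': special character: ']' = 93
  'K': uppercase starts at 65: 'K' = 65 + 10 = 75
  '>': special character: '>' = 62
= 34 93 75 62


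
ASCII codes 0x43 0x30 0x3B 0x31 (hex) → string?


Codes (hex): 0x43 0x30 0x3B 0x31
Per-code ASCII lookup:
  0x43 = 67  (range 65-90: uppercase, 67 - 65 = 2) → 'C'
  0x30 = 48  (range 48-57: digits, 48 - 48 = 0) → '0'
  0x3B = 59  (special character) → ';'
  0x31 = 49  (range 48-57: digits, 49 - 48 = 1) → '1'
= 'C0;1'


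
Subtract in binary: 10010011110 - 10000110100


Align and subtract column by column (LSB to MSB, borrowing when needed):
  10010011110
- 10000110100
  -----------
  col 0: (0 - 0 borrow-in) - 0 → 0 - 0 = 0, borrow out 0
  col 1: (1 - 0 borrow-in) - 0 → 1 - 0 = 1, borrow out 0
  col 2: (1 - 0 borrow-in) - 1 → 1 - 1 = 0, borrow out 0
  col 3: (1 - 0 borrow-in) - 0 → 1 - 0 = 1, borrow out 0
  col 4: (1 - 0 borrow-in) - 1 → 1 - 1 = 0, borrow out 0
  col 5: (0 - 0 borrow-in) - 1 → borrow from next column: (0+2) - 1 = 1, borrow out 1
  col 6: (0 - 1 borrow-in) - 0 → borrow from next column: (-1+2) - 0 = 1, borrow out 1
  col 7: (1 - 1 borrow-in) - 0 → 0 - 0 = 0, borrow out 0
  col 8: (0 - 0 borrow-in) - 0 → 0 - 0 = 0, borrow out 0
  col 9: (0 - 0 borrow-in) - 0 → 0 - 0 = 0, borrow out 0
  col 10: (1 - 0 borrow-in) - 1 → 1 - 1 = 0, borrow out 0
Reading bits MSB→LSB: 00001101010
Strip leading zeros: 1101010
= 1101010


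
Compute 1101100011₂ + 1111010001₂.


Align and add column by column (LSB to MSB, carry propagating):
  01101100011
+ 01111010001
  -----------
  col 0: 1 + 1 + 0 (carry in) = 2 → bit 0, carry out 1
  col 1: 1 + 0 + 1 (carry in) = 2 → bit 0, carry out 1
  col 2: 0 + 0 + 1 (carry in) = 1 → bit 1, carry out 0
  col 3: 0 + 0 + 0 (carry in) = 0 → bit 0, carry out 0
  col 4: 0 + 1 + 0 (carry in) = 1 → bit 1, carry out 0
  col 5: 1 + 0 + 0 (carry in) = 1 → bit 1, carry out 0
  col 6: 1 + 1 + 0 (carry in) = 2 → bit 0, carry out 1
  col 7: 0 + 1 + 1 (carry in) = 2 → bit 0, carry out 1
  col 8: 1 + 1 + 1 (carry in) = 3 → bit 1, carry out 1
  col 9: 1 + 1 + 1 (carry in) = 3 → bit 1, carry out 1
  col 10: 0 + 0 + 1 (carry in) = 1 → bit 1, carry out 0
Reading bits MSB→LSB: 11100110100
Strip leading zeros: 11100110100
= 11100110100


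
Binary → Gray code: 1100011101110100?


Binary: 1100011101110100
Gray code: G = B XOR (B >> 1)
B >> 1 = 0110001110111010
1100011101110100 XOR 0110001110111010:
  1 XOR 0 = 1
  1 XOR 1 = 0
  0 XOR 1 = 1
  0 XOR 0 = 0
  0 XOR 0 = 0
  1 XOR 0 = 1
  1 XOR 1 = 0
  1 XOR 1 = 0
  0 XOR 1 = 1
  1 XOR 0 = 1
  1 XOR 1 = 0
  1 XOR 1 = 0
  0 XOR 1 = 1
  1 XOR 0 = 1
  0 XOR 1 = 1
  0 XOR 0 = 0
= 1010010011001110


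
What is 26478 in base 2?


Divide by 2 repeatedly:
26478 ÷ 2 = 13239 remainder 0
13239 ÷ 2 = 6619 remainder 1
6619 ÷ 2 = 3309 remainder 1
3309 ÷ 2 = 1654 remainder 1
1654 ÷ 2 = 827 remainder 0
827 ÷ 2 = 413 remainder 1
413 ÷ 2 = 206 remainder 1
206 ÷ 2 = 103 remainder 0
103 ÷ 2 = 51 remainder 1
51 ÷ 2 = 25 remainder 1
25 ÷ 2 = 12 remainder 1
12 ÷ 2 = 6 remainder 0
6 ÷ 2 = 3 remainder 0
3 ÷ 2 = 1 remainder 1
1 ÷ 2 = 0 remainder 1
Reading remainders bottom-up:
= 110011101101110


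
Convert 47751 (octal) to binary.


Each octal digit → 3 binary bits:
  4 = 100
  7 = 111
  7 = 111
  5 = 101
  1 = 001
Concatenate: 100 111 111 101 001
= 100111111101001


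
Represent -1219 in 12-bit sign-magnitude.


Sign bit: 1 (negative)
Magnitude: 1219 = 10011000011
= 110011000011


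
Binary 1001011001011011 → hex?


Group into 4-bit nibbles: 1001011001011011
  1001 = 9
  0110 = 6
  0101 = 5
  1011 = B
= 0x965B


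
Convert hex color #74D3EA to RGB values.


Hex: #74D3EA
R = 74₁₆ = 116
G = D3₁₆ = 211
B = EA₁₆ = 234
= RGB(116, 211, 234)


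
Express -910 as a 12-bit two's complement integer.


Original: 001110001110
Step 1 - Invert all bits: 110001110001
Step 2 - Add 1: 110001110001 + 1
= 110001110010 (represents -910)


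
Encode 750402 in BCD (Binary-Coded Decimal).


Each digit → 4-bit binary:
  7 → 0111
  5 → 0101
  0 → 0000
  4 → 0100
  0 → 0000
  2 → 0010
= 0111 0101 0000 0100 0000 0010


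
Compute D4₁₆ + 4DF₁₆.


Align and add column by column (LSB to MSB, each column mod 16 with carry):
  00D4
+ 04DF
  ----
  col 0: 4(4) + F(15) + 0 (carry in) = 19 → 3(3), carry out 1
  col 1: D(13) + D(13) + 1 (carry in) = 27 → B(11), carry out 1
  col 2: 0(0) + 4(4) + 1 (carry in) = 5 → 5(5), carry out 0
  col 3: 0(0) + 0(0) + 0 (carry in) = 0 → 0(0), carry out 0
Reading digits MSB→LSB: 05B3
Strip leading zeros: 5B3
= 0x5B3


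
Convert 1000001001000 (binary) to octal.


Group into 3-bit groups: 001000001001000
  001 = 1
  000 = 0
  001 = 1
  001 = 1
  000 = 0
= 0o10110


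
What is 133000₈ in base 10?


Positional values:
Position 0: 0 × 8^0 = 0
Position 1: 0 × 8^1 = 0
Position 2: 0 × 8^2 = 0
Position 3: 3 × 8^3 = 1536
Position 4: 3 × 8^4 = 12288
Position 5: 1 × 8^5 = 32768
Sum = 0 + 0 + 0 + 1536 + 12288 + 32768
= 46592


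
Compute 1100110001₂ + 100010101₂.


Align and add column by column (LSB to MSB, carry propagating):
  01100110001
+ 00100010101
  -----------
  col 0: 1 + 1 + 0 (carry in) = 2 → bit 0, carry out 1
  col 1: 0 + 0 + 1 (carry in) = 1 → bit 1, carry out 0
  col 2: 0 + 1 + 0 (carry in) = 1 → bit 1, carry out 0
  col 3: 0 + 0 + 0 (carry in) = 0 → bit 0, carry out 0
  col 4: 1 + 1 + 0 (carry in) = 2 → bit 0, carry out 1
  col 5: 1 + 0 + 1 (carry in) = 2 → bit 0, carry out 1
  col 6: 0 + 0 + 1 (carry in) = 1 → bit 1, carry out 0
  col 7: 0 + 0 + 0 (carry in) = 0 → bit 0, carry out 0
  col 8: 1 + 1 + 0 (carry in) = 2 → bit 0, carry out 1
  col 9: 1 + 0 + 1 (carry in) = 2 → bit 0, carry out 1
  col 10: 0 + 0 + 1 (carry in) = 1 → bit 1, carry out 0
Reading bits MSB→LSB: 10001000110
Strip leading zeros: 10001000110
= 10001000110


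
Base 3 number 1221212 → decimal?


Positional values (base 3):
  2 × 3^0 = 2 × 1 = 2
  1 × 3^1 = 1 × 3 = 3
  2 × 3^2 = 2 × 9 = 18
  1 × 3^3 = 1 × 27 = 27
  2 × 3^4 = 2 × 81 = 162
  2 × 3^5 = 2 × 243 = 486
  1 × 3^6 = 1 × 729 = 729
Sum = 2 + 3 + 18 + 27 + 162 + 486 + 729
= 1427


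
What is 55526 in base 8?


Divide by 8 repeatedly:
55526 ÷ 8 = 6940 remainder 6
6940 ÷ 8 = 867 remainder 4
867 ÷ 8 = 108 remainder 3
108 ÷ 8 = 13 remainder 4
13 ÷ 8 = 1 remainder 5
1 ÷ 8 = 0 remainder 1
Reading remainders bottom-up:
= 0o154346


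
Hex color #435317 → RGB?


Hex: #435317
R = 43₁₆ = 67
G = 53₁₆ = 83
B = 17₁₆ = 23
= RGB(67, 83, 23)


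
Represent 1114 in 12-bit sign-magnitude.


Sign bit: 0 (positive)
Magnitude: 1114 = 10001011010
= 010001011010


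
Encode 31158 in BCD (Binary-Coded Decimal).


Each digit → 4-bit binary:
  3 → 0011
  1 → 0001
  1 → 0001
  5 → 0101
  8 → 1000
= 0011 0001 0001 0101 1000


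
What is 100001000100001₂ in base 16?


Group into 4-bit nibbles: 0100001000100001
  0100 = 4
  0010 = 2
  0010 = 2
  0001 = 1
= 0x4221


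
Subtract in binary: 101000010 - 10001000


Align and subtract column by column (LSB to MSB, borrowing when needed):
  101000010
- 010001000
  ---------
  col 0: (0 - 0 borrow-in) - 0 → 0 - 0 = 0, borrow out 0
  col 1: (1 - 0 borrow-in) - 0 → 1 - 0 = 1, borrow out 0
  col 2: (0 - 0 borrow-in) - 0 → 0 - 0 = 0, borrow out 0
  col 3: (0 - 0 borrow-in) - 1 → borrow from next column: (0+2) - 1 = 1, borrow out 1
  col 4: (0 - 1 borrow-in) - 0 → borrow from next column: (-1+2) - 0 = 1, borrow out 1
  col 5: (0 - 1 borrow-in) - 0 → borrow from next column: (-1+2) - 0 = 1, borrow out 1
  col 6: (1 - 1 borrow-in) - 0 → 0 - 0 = 0, borrow out 0
  col 7: (0 - 0 borrow-in) - 1 → borrow from next column: (0+2) - 1 = 1, borrow out 1
  col 8: (1 - 1 borrow-in) - 0 → 0 - 0 = 0, borrow out 0
Reading bits MSB→LSB: 010111010
Strip leading zeros: 10111010
= 10111010


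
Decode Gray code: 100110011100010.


Gray code: 100110011100010
MSB stays the same: 1
Each subsequent bit = prev_binary XOR current_gray:
  B[1] = 1 XOR 0 = 1
  B[2] = 1 XOR 0 = 1
  B[3] = 1 XOR 1 = 0
  B[4] = 0 XOR 1 = 1
  B[5] = 1 XOR 0 = 1
  B[6] = 1 XOR 0 = 1
  B[7] = 1 XOR 1 = 0
  B[8] = 0 XOR 1 = 1
  B[9] = 1 XOR 1 = 0
  B[10] = 0 XOR 0 = 0
  B[11] = 0 XOR 0 = 0
  B[12] = 0 XOR 0 = 0
  B[13] = 0 XOR 1 = 1
  B[14] = 1 XOR 0 = 1
= 111011101000011 (30531 decimal)


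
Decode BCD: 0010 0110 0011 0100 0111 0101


Each 4-bit group → digit:
  0010 → 2
  0110 → 6
  0011 → 3
  0100 → 4
  0111 → 7
  0101 → 5
= 263475


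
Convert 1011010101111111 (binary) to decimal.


Positional values:
Bit 0: 1 × 2^0 = 1
Bit 1: 1 × 2^1 = 2
Bit 2: 1 × 2^2 = 4
Bit 3: 1 × 2^3 = 8
Bit 4: 1 × 2^4 = 16
Bit 5: 1 × 2^5 = 32
Bit 6: 1 × 2^6 = 64
Bit 8: 1 × 2^8 = 256
Bit 10: 1 × 2^10 = 1024
Bit 12: 1 × 2^12 = 4096
Bit 13: 1 × 2^13 = 8192
Bit 15: 1 × 2^15 = 32768
Sum = 1 + 2 + 4 + 8 + 16 + 32 + 64 + 256 + 1024 + 4096 + 8192 + 32768
= 46463


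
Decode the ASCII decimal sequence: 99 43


Codes (decimal): 99 43
Per-code ASCII lookup:
  99  (range 97-122: lowercase, 99 - 97 = 2) → 'c'
  43  (special character) → '+'
= 'c+'


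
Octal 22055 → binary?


Each octal digit → 3 binary bits:
  2 = 010
  2 = 010
  0 = 000
  5 = 101
  5 = 101
Concatenate: 010 010 000 101 101
= 010010000101101


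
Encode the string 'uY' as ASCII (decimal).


String: 'uY'  (2 characters)
Per-character ASCII lookup:
  'u': lowercase starts at 97: 'u' = 97 + 20 = 117
  'Y': uppercase starts at 65: 'Y' = 65 + 24 = 89
= 117 89


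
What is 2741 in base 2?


Divide by 2 repeatedly:
2741 ÷ 2 = 1370 remainder 1
1370 ÷ 2 = 685 remainder 0
685 ÷ 2 = 342 remainder 1
342 ÷ 2 = 171 remainder 0
171 ÷ 2 = 85 remainder 1
85 ÷ 2 = 42 remainder 1
42 ÷ 2 = 21 remainder 0
21 ÷ 2 = 10 remainder 1
10 ÷ 2 = 5 remainder 0
5 ÷ 2 = 2 remainder 1
2 ÷ 2 = 1 remainder 0
1 ÷ 2 = 0 remainder 1
Reading remainders bottom-up:
= 101010110101


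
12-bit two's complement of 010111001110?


Original: 010111001110
Step 1 - Invert all bits: 101000110001
Step 2 - Add 1: 101000110001 + 1
= 101000110010 (represents -1486)


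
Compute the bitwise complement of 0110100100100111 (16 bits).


Original: 0110100100100111
Invert all bits:
  bit 0: 0 → 1
  bit 1: 1 → 0
  bit 2: 1 → 0
  bit 3: 0 → 1
  bit 4: 1 → 0
  bit 5: 0 → 1
  bit 6: 0 → 1
  bit 7: 1 → 0
  bit 8: 0 → 1
  bit 9: 0 → 1
  bit 10: 1 → 0
  bit 11: 0 → 1
  bit 12: 0 → 1
  bit 13: 1 → 0
  bit 14: 1 → 0
  bit 15: 1 → 0
= 1001011011011000


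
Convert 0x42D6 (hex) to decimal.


Positional values:
Position 0: 6 × 16^0 = 6 × 1 = 6
Position 1: D × 16^1 = 13 × 16 = 208
Position 2: 2 × 16^2 = 2 × 256 = 512
Position 3: 4 × 16^3 = 4 × 4096 = 16384
Sum = 6 + 208 + 512 + 16384
= 17110


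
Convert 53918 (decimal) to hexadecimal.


Divide by 16 repeatedly:
53918 ÷ 16 = 3369 remainder 14 (E)
3369 ÷ 16 = 210 remainder 9 (9)
210 ÷ 16 = 13 remainder 2 (2)
13 ÷ 16 = 0 remainder 13 (D)
Reading remainders bottom-up:
= 0xD29E


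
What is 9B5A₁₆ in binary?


Each hex digit → 4 binary bits:
  9 = 1001
  B = 1011
  5 = 0101
  A = 1010
Concatenate: 1001 1011 0101 1010
= 1001101101011010


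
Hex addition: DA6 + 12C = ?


Align and add column by column (LSB to MSB, each column mod 16 with carry):
  0DA6
+ 012C
  ----
  col 0: 6(6) + C(12) + 0 (carry in) = 18 → 2(2), carry out 1
  col 1: A(10) + 2(2) + 1 (carry in) = 13 → D(13), carry out 0
  col 2: D(13) + 1(1) + 0 (carry in) = 14 → E(14), carry out 0
  col 3: 0(0) + 0(0) + 0 (carry in) = 0 → 0(0), carry out 0
Reading digits MSB→LSB: 0ED2
Strip leading zeros: ED2
= 0xED2


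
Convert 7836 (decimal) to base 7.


Divide by 7 repeatedly:
7836 ÷ 7 = 1119 remainder 3
1119 ÷ 7 = 159 remainder 6
159 ÷ 7 = 22 remainder 5
22 ÷ 7 = 3 remainder 1
3 ÷ 7 = 0 remainder 3
Reading remainders bottom-up:
= 31563


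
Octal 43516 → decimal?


Positional values:
Position 0: 6 × 8^0 = 6
Position 1: 1 × 8^1 = 8
Position 2: 5 × 8^2 = 320
Position 3: 3 × 8^3 = 1536
Position 4: 4 × 8^4 = 16384
Sum = 6 + 8 + 320 + 1536 + 16384
= 18254


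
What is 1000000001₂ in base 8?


Group into 3-bit groups: 001000000001
  001 = 1
  000 = 0
  000 = 0
  001 = 1
= 0o1001


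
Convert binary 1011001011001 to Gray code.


Binary: 1011001011001
Gray code: G = B XOR (B >> 1)
B >> 1 = 0101100101100
1011001011001 XOR 0101100101100:
  1 XOR 0 = 1
  0 XOR 1 = 1
  1 XOR 0 = 1
  1 XOR 1 = 0
  0 XOR 1 = 1
  0 XOR 0 = 0
  1 XOR 0 = 1
  0 XOR 1 = 1
  1 XOR 0 = 1
  1 XOR 1 = 0
  0 XOR 1 = 1
  0 XOR 0 = 0
  1 XOR 0 = 1
= 1110101110101


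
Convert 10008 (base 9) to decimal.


Positional values (base 9):
  8 × 9^0 = 8 × 1 = 8
  0 × 9^1 = 0 × 9 = 0
  0 × 9^2 = 0 × 81 = 0
  0 × 9^3 = 0 × 729 = 0
  1 × 9^4 = 1 × 6561 = 6561
Sum = 8 + 0 + 0 + 0 + 6561
= 6569


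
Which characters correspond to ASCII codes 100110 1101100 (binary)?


Codes (binary): 100110 1101100
Per-code ASCII lookup:
  100110 = 38  (special character) → '&'
  1101100 = 108  (range 97-122: lowercase, 108 - 97 = 11) → 'l'
= '&l'


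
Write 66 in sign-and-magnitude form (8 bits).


Sign bit: 0 (positive)
Magnitude: 66 = 1000010
= 01000010


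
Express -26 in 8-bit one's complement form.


Original: 00011010
Invert all bits:
  bit 0: 0 → 1
  bit 1: 0 → 1
  bit 2: 0 → 1
  bit 3: 1 → 0
  bit 4: 1 → 0
  bit 5: 0 → 1
  bit 6: 1 → 0
  bit 7: 0 → 1
= 11100101


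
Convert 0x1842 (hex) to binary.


Each hex digit → 4 binary bits:
  1 = 0001
  8 = 1000
  4 = 0100
  2 = 0010
Concatenate: 0001 1000 0100 0010
= 0001100001000010


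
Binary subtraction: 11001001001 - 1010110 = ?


Align and subtract column by column (LSB to MSB, borrowing when needed):
  11001001001
- 00001010110
  -----------
  col 0: (1 - 0 borrow-in) - 0 → 1 - 0 = 1, borrow out 0
  col 1: (0 - 0 borrow-in) - 1 → borrow from next column: (0+2) - 1 = 1, borrow out 1
  col 2: (0 - 1 borrow-in) - 1 → borrow from next column: (-1+2) - 1 = 0, borrow out 1
  col 3: (1 - 1 borrow-in) - 0 → 0 - 0 = 0, borrow out 0
  col 4: (0 - 0 borrow-in) - 1 → borrow from next column: (0+2) - 1 = 1, borrow out 1
  col 5: (0 - 1 borrow-in) - 0 → borrow from next column: (-1+2) - 0 = 1, borrow out 1
  col 6: (1 - 1 borrow-in) - 1 → borrow from next column: (0+2) - 1 = 1, borrow out 1
  col 7: (0 - 1 borrow-in) - 0 → borrow from next column: (-1+2) - 0 = 1, borrow out 1
  col 8: (0 - 1 borrow-in) - 0 → borrow from next column: (-1+2) - 0 = 1, borrow out 1
  col 9: (1 - 1 borrow-in) - 0 → 0 - 0 = 0, borrow out 0
  col 10: (1 - 0 borrow-in) - 0 → 1 - 0 = 1, borrow out 0
Reading bits MSB→LSB: 10111110011
Strip leading zeros: 10111110011
= 10111110011


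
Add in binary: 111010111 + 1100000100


Align and add column by column (LSB to MSB, carry propagating):
  00111010111
+ 01100000100
  -----------
  col 0: 1 + 0 + 0 (carry in) = 1 → bit 1, carry out 0
  col 1: 1 + 0 + 0 (carry in) = 1 → bit 1, carry out 0
  col 2: 1 + 1 + 0 (carry in) = 2 → bit 0, carry out 1
  col 3: 0 + 0 + 1 (carry in) = 1 → bit 1, carry out 0
  col 4: 1 + 0 + 0 (carry in) = 1 → bit 1, carry out 0
  col 5: 0 + 0 + 0 (carry in) = 0 → bit 0, carry out 0
  col 6: 1 + 0 + 0 (carry in) = 1 → bit 1, carry out 0
  col 7: 1 + 0 + 0 (carry in) = 1 → bit 1, carry out 0
  col 8: 1 + 1 + 0 (carry in) = 2 → bit 0, carry out 1
  col 9: 0 + 1 + 1 (carry in) = 2 → bit 0, carry out 1
  col 10: 0 + 0 + 1 (carry in) = 1 → bit 1, carry out 0
Reading bits MSB→LSB: 10011011011
Strip leading zeros: 10011011011
= 10011011011


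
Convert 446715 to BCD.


Each digit → 4-bit binary:
  4 → 0100
  4 → 0100
  6 → 0110
  7 → 0111
  1 → 0001
  5 → 0101
= 0100 0100 0110 0111 0001 0101


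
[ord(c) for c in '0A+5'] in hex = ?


String: '0A+5'  (4 characters)
Per-character ASCII lookup:
  '0': digits start at 48: '0' = 48 + 0 = 48 → 0x30
  'A': uppercase starts at 65: 'A' = 65 + 0 = 65 → 0x41
  '+': special character: '+' = 43 → 0x2B
  '5': digits start at 48: '5' = 48 + 5 = 53 → 0x35
= 0x30 0x41 0x2B 0x35


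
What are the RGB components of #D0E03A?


Hex: #D0E03A
R = D0₁₆ = 208
G = E0₁₆ = 224
B = 3A₁₆ = 58
= RGB(208, 224, 58)


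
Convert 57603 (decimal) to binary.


Divide by 2 repeatedly:
57603 ÷ 2 = 28801 remainder 1
28801 ÷ 2 = 14400 remainder 1
14400 ÷ 2 = 7200 remainder 0
7200 ÷ 2 = 3600 remainder 0
3600 ÷ 2 = 1800 remainder 0
1800 ÷ 2 = 900 remainder 0
900 ÷ 2 = 450 remainder 0
450 ÷ 2 = 225 remainder 0
225 ÷ 2 = 112 remainder 1
112 ÷ 2 = 56 remainder 0
56 ÷ 2 = 28 remainder 0
28 ÷ 2 = 14 remainder 0
14 ÷ 2 = 7 remainder 0
7 ÷ 2 = 3 remainder 1
3 ÷ 2 = 1 remainder 1
1 ÷ 2 = 0 remainder 1
Reading remainders bottom-up:
= 1110000100000011


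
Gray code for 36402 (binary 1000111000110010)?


Binary: 1000111000110010
Gray code: G = B XOR (B >> 1)
B >> 1 = 0100011100011001
1000111000110010 XOR 0100011100011001:
  1 XOR 0 = 1
  0 XOR 1 = 1
  0 XOR 0 = 0
  0 XOR 0 = 0
  1 XOR 0 = 1
  1 XOR 1 = 0
  1 XOR 1 = 0
  0 XOR 1 = 1
  0 XOR 0 = 0
  0 XOR 0 = 0
  1 XOR 0 = 1
  1 XOR 1 = 0
  0 XOR 1 = 1
  0 XOR 0 = 0
  1 XOR 0 = 1
  0 XOR 1 = 1
= 1100100100101011


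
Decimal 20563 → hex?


Divide by 16 repeatedly:
20563 ÷ 16 = 1285 remainder 3 (3)
1285 ÷ 16 = 80 remainder 5 (5)
80 ÷ 16 = 5 remainder 0 (0)
5 ÷ 16 = 0 remainder 5 (5)
Reading remainders bottom-up:
= 0x5053


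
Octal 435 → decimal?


Positional values:
Position 0: 5 × 8^0 = 5
Position 1: 3 × 8^1 = 24
Position 2: 4 × 8^2 = 256
Sum = 5 + 24 + 256
= 285


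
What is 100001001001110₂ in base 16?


Group into 4-bit nibbles: 0100001001001110
  0100 = 4
  0010 = 2
  0100 = 4
  1110 = E
= 0x424E


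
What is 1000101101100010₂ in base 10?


Positional values:
Bit 1: 1 × 2^1 = 2
Bit 5: 1 × 2^5 = 32
Bit 6: 1 × 2^6 = 64
Bit 8: 1 × 2^8 = 256
Bit 9: 1 × 2^9 = 512
Bit 11: 1 × 2^11 = 2048
Bit 15: 1 × 2^15 = 32768
Sum = 2 + 32 + 64 + 256 + 512 + 2048 + 32768
= 35682


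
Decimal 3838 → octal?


Divide by 8 repeatedly:
3838 ÷ 8 = 479 remainder 6
479 ÷ 8 = 59 remainder 7
59 ÷ 8 = 7 remainder 3
7 ÷ 8 = 0 remainder 7
Reading remainders bottom-up:
= 0o7376


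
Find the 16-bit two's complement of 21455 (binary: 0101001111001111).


Original: 0101001111001111
Step 1 - Invert all bits: 1010110000110000
Step 2 - Add 1: 1010110000110000 + 1
= 1010110000110001 (represents -21455)


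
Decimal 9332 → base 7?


Divide by 7 repeatedly:
9332 ÷ 7 = 1333 remainder 1
1333 ÷ 7 = 190 remainder 3
190 ÷ 7 = 27 remainder 1
27 ÷ 7 = 3 remainder 6
3 ÷ 7 = 0 remainder 3
Reading remainders bottom-up:
= 36131


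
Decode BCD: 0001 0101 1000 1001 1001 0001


Each 4-bit group → digit:
  0001 → 1
  0101 → 5
  1000 → 8
  1001 → 9
  1001 → 9
  0001 → 1
= 158991


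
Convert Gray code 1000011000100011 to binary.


Gray code: 1000011000100011
MSB stays the same: 1
Each subsequent bit = prev_binary XOR current_gray:
  B[1] = 1 XOR 0 = 1
  B[2] = 1 XOR 0 = 1
  B[3] = 1 XOR 0 = 1
  B[4] = 1 XOR 0 = 1
  B[5] = 1 XOR 1 = 0
  B[6] = 0 XOR 1 = 1
  B[7] = 1 XOR 0 = 1
  B[8] = 1 XOR 0 = 1
  B[9] = 1 XOR 0 = 1
  B[10] = 1 XOR 1 = 0
  B[11] = 0 XOR 0 = 0
  B[12] = 0 XOR 0 = 0
  B[13] = 0 XOR 0 = 0
  B[14] = 0 XOR 1 = 1
  B[15] = 1 XOR 1 = 0
= 1111101111000010 (64450 decimal)


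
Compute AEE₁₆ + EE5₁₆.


Align and add column by column (LSB to MSB, each column mod 16 with carry):
  0AEE
+ 0EE5
  ----
  col 0: E(14) + 5(5) + 0 (carry in) = 19 → 3(3), carry out 1
  col 1: E(14) + E(14) + 1 (carry in) = 29 → D(13), carry out 1
  col 2: A(10) + E(14) + 1 (carry in) = 25 → 9(9), carry out 1
  col 3: 0(0) + 0(0) + 1 (carry in) = 1 → 1(1), carry out 0
Reading digits MSB→LSB: 19D3
Strip leading zeros: 19D3
= 0x19D3


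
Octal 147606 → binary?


Each octal digit → 3 binary bits:
  1 = 001
  4 = 100
  7 = 111
  6 = 110
  0 = 000
  6 = 110
Concatenate: 001 100 111 110 000 110
= 001100111110000110


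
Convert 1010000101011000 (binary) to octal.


Group into 3-bit groups: 001010000101011000
  001 = 1
  010 = 2
  000 = 0
  101 = 5
  011 = 3
  000 = 0
= 0o120530


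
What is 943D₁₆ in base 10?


Positional values:
Position 0: D × 16^0 = 13 × 1 = 13
Position 1: 3 × 16^1 = 3 × 16 = 48
Position 2: 4 × 16^2 = 4 × 256 = 1024
Position 3: 9 × 16^3 = 9 × 4096 = 36864
Sum = 13 + 48 + 1024 + 36864
= 37949


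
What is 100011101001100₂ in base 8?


Group into 3-bit groups: 100011101001100
  100 = 4
  011 = 3
  101 = 5
  001 = 1
  100 = 4
= 0o43514


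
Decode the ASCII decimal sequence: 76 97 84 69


Codes (decimal): 76 97 84 69
Per-code ASCII lookup:
  76  (range 65-90: uppercase, 76 - 65 = 11) → 'L'
  97  (range 97-122: lowercase, 97 - 97 = 0) → 'a'
  84  (range 65-90: uppercase, 84 - 65 = 19) → 'T'
  69  (range 65-90: uppercase, 69 - 65 = 4) → 'E'
= 'LaTE'


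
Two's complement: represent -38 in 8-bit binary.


Original: 00100110
Step 1 - Invert all bits: 11011001
Step 2 - Add 1: 11011001 + 1
= 11011010 (represents -38)


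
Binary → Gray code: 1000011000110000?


Binary: 1000011000110000
Gray code: G = B XOR (B >> 1)
B >> 1 = 0100001100011000
1000011000110000 XOR 0100001100011000:
  1 XOR 0 = 1
  0 XOR 1 = 1
  0 XOR 0 = 0
  0 XOR 0 = 0
  0 XOR 0 = 0
  1 XOR 0 = 1
  1 XOR 1 = 0
  0 XOR 1 = 1
  0 XOR 0 = 0
  0 XOR 0 = 0
  1 XOR 0 = 1
  1 XOR 1 = 0
  0 XOR 1 = 1
  0 XOR 0 = 0
  0 XOR 0 = 0
  0 XOR 0 = 0
= 1100010100101000


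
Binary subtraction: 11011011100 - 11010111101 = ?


Align and subtract column by column (LSB to MSB, borrowing when needed):
  11011011100
- 11010111101
  -----------
  col 0: (0 - 0 borrow-in) - 1 → borrow from next column: (0+2) - 1 = 1, borrow out 1
  col 1: (0 - 1 borrow-in) - 0 → borrow from next column: (-1+2) - 0 = 1, borrow out 1
  col 2: (1 - 1 borrow-in) - 1 → borrow from next column: (0+2) - 1 = 1, borrow out 1
  col 3: (1 - 1 borrow-in) - 1 → borrow from next column: (0+2) - 1 = 1, borrow out 1
  col 4: (1 - 1 borrow-in) - 1 → borrow from next column: (0+2) - 1 = 1, borrow out 1
  col 5: (0 - 1 borrow-in) - 1 → borrow from next column: (-1+2) - 1 = 0, borrow out 1
  col 6: (1 - 1 borrow-in) - 0 → 0 - 0 = 0, borrow out 0
  col 7: (1 - 0 borrow-in) - 1 → 1 - 1 = 0, borrow out 0
  col 8: (0 - 0 borrow-in) - 0 → 0 - 0 = 0, borrow out 0
  col 9: (1 - 0 borrow-in) - 1 → 1 - 1 = 0, borrow out 0
  col 10: (1 - 0 borrow-in) - 1 → 1 - 1 = 0, borrow out 0
Reading bits MSB→LSB: 00000011111
Strip leading zeros: 11111
= 11111


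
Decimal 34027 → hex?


Divide by 16 repeatedly:
34027 ÷ 16 = 2126 remainder 11 (B)
2126 ÷ 16 = 132 remainder 14 (E)
132 ÷ 16 = 8 remainder 4 (4)
8 ÷ 16 = 0 remainder 8 (8)
Reading remainders bottom-up:
= 0x84EB


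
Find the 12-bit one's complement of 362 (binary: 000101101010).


Original: 000101101010
Invert all bits:
  bit 0: 0 → 1
  bit 1: 0 → 1
  bit 2: 0 → 1
  bit 3: 1 → 0
  bit 4: 0 → 1
  bit 5: 1 → 0
  bit 6: 1 → 0
  bit 7: 0 → 1
  bit 8: 1 → 0
  bit 9: 0 → 1
  bit 10: 1 → 0
  bit 11: 0 → 1
= 111010010101


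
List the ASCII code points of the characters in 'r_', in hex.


String: 'r_'  (2 characters)
Per-character ASCII lookup:
  'r': lowercase starts at 97: 'r' = 97 + 17 = 114 → 0x72
  '_': special character: '_' = 95 → 0x5F
= 0x72 0x5F


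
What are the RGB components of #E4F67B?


Hex: #E4F67B
R = E4₁₆ = 228
G = F6₁₆ = 246
B = 7B₁₆ = 123
= RGB(228, 246, 123)


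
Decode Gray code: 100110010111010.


Gray code: 100110010111010
MSB stays the same: 1
Each subsequent bit = prev_binary XOR current_gray:
  B[1] = 1 XOR 0 = 1
  B[2] = 1 XOR 0 = 1
  B[3] = 1 XOR 1 = 0
  B[4] = 0 XOR 1 = 1
  B[5] = 1 XOR 0 = 1
  B[6] = 1 XOR 0 = 1
  B[7] = 1 XOR 1 = 0
  B[8] = 0 XOR 0 = 0
  B[9] = 0 XOR 1 = 1
  B[10] = 1 XOR 1 = 0
  B[11] = 0 XOR 1 = 1
  B[12] = 1 XOR 0 = 1
  B[13] = 1 XOR 1 = 0
  B[14] = 0 XOR 0 = 0
= 111011100101100 (30508 decimal)


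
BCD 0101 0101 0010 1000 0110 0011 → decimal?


Each 4-bit group → digit:
  0101 → 5
  0101 → 5
  0010 → 2
  1000 → 8
  0110 → 6
  0011 → 3
= 552863


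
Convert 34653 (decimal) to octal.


Divide by 8 repeatedly:
34653 ÷ 8 = 4331 remainder 5
4331 ÷ 8 = 541 remainder 3
541 ÷ 8 = 67 remainder 5
67 ÷ 8 = 8 remainder 3
8 ÷ 8 = 1 remainder 0
1 ÷ 8 = 0 remainder 1
Reading remainders bottom-up:
= 0o103535


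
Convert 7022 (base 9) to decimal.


Positional values (base 9):
  2 × 9^0 = 2 × 1 = 2
  2 × 9^1 = 2 × 9 = 18
  0 × 9^2 = 0 × 81 = 0
  7 × 9^3 = 7 × 729 = 5103
Sum = 2 + 18 + 0 + 5103
= 5123


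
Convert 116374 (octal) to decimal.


Positional values:
Position 0: 4 × 8^0 = 4
Position 1: 7 × 8^1 = 56
Position 2: 3 × 8^2 = 192
Position 3: 6 × 8^3 = 3072
Position 4: 1 × 8^4 = 4096
Position 5: 1 × 8^5 = 32768
Sum = 4 + 56 + 192 + 3072 + 4096 + 32768
= 40188


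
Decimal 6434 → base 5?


Divide by 5 repeatedly:
6434 ÷ 5 = 1286 remainder 4
1286 ÷ 5 = 257 remainder 1
257 ÷ 5 = 51 remainder 2
51 ÷ 5 = 10 remainder 1
10 ÷ 5 = 2 remainder 0
2 ÷ 5 = 0 remainder 2
Reading remainders bottom-up:
= 201214


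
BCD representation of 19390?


Each digit → 4-bit binary:
  1 → 0001
  9 → 1001
  3 → 0011
  9 → 1001
  0 → 0000
= 0001 1001 0011 1001 0000


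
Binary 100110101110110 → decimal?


Positional values:
Bit 1: 1 × 2^1 = 2
Bit 2: 1 × 2^2 = 4
Bit 4: 1 × 2^4 = 16
Bit 5: 1 × 2^5 = 32
Bit 6: 1 × 2^6 = 64
Bit 8: 1 × 2^8 = 256
Bit 10: 1 × 2^10 = 1024
Bit 11: 1 × 2^11 = 2048
Bit 14: 1 × 2^14 = 16384
Sum = 2 + 4 + 16 + 32 + 64 + 256 + 1024 + 2048 + 16384
= 19830


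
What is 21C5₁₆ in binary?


Each hex digit → 4 binary bits:
  2 = 0010
  1 = 0001
  C = 1100
  5 = 0101
Concatenate: 0010 0001 1100 0101
= 0010000111000101


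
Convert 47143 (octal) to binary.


Each octal digit → 3 binary bits:
  4 = 100
  7 = 111
  1 = 001
  4 = 100
  3 = 011
Concatenate: 100 111 001 100 011
= 100111001100011


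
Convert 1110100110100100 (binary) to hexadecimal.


Group into 4-bit nibbles: 1110100110100100
  1110 = E
  1001 = 9
  1010 = A
  0100 = 4
= 0xE9A4


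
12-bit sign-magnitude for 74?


Sign bit: 0 (positive)
Magnitude: 74 = 00001001010
= 000001001010


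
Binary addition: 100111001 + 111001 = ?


Align and add column by column (LSB to MSB, carry propagating):
  0100111001
+ 0000111001
  ----------
  col 0: 1 + 1 + 0 (carry in) = 2 → bit 0, carry out 1
  col 1: 0 + 0 + 1 (carry in) = 1 → bit 1, carry out 0
  col 2: 0 + 0 + 0 (carry in) = 0 → bit 0, carry out 0
  col 3: 1 + 1 + 0 (carry in) = 2 → bit 0, carry out 1
  col 4: 1 + 1 + 1 (carry in) = 3 → bit 1, carry out 1
  col 5: 1 + 1 + 1 (carry in) = 3 → bit 1, carry out 1
  col 6: 0 + 0 + 1 (carry in) = 1 → bit 1, carry out 0
  col 7: 0 + 0 + 0 (carry in) = 0 → bit 0, carry out 0
  col 8: 1 + 0 + 0 (carry in) = 1 → bit 1, carry out 0
  col 9: 0 + 0 + 0 (carry in) = 0 → bit 0, carry out 0
Reading bits MSB→LSB: 0101110010
Strip leading zeros: 101110010
= 101110010


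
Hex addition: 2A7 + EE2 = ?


Align and add column by column (LSB to MSB, each column mod 16 with carry):
  02A7
+ 0EE2
  ----
  col 0: 7(7) + 2(2) + 0 (carry in) = 9 → 9(9), carry out 0
  col 1: A(10) + E(14) + 0 (carry in) = 24 → 8(8), carry out 1
  col 2: 2(2) + E(14) + 1 (carry in) = 17 → 1(1), carry out 1
  col 3: 0(0) + 0(0) + 1 (carry in) = 1 → 1(1), carry out 0
Reading digits MSB→LSB: 1189
Strip leading zeros: 1189
= 0x1189


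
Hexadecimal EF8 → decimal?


Positional values:
Position 0: 8 × 16^0 = 8 × 1 = 8
Position 1: F × 16^1 = 15 × 16 = 240
Position 2: E × 16^2 = 14 × 256 = 3584
Sum = 8 + 240 + 3584
= 3832


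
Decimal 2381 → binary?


Divide by 2 repeatedly:
2381 ÷ 2 = 1190 remainder 1
1190 ÷ 2 = 595 remainder 0
595 ÷ 2 = 297 remainder 1
297 ÷ 2 = 148 remainder 1
148 ÷ 2 = 74 remainder 0
74 ÷ 2 = 37 remainder 0
37 ÷ 2 = 18 remainder 1
18 ÷ 2 = 9 remainder 0
9 ÷ 2 = 4 remainder 1
4 ÷ 2 = 2 remainder 0
2 ÷ 2 = 1 remainder 0
1 ÷ 2 = 0 remainder 1
Reading remainders bottom-up:
= 100101001101


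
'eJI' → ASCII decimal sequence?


String: 'eJI'  (3 characters)
Per-character ASCII lookup:
  'e': lowercase starts at 97: 'e' = 97 + 4 = 101
  'J': uppercase starts at 65: 'J' = 65 + 9 = 74
  'I': uppercase starts at 65: 'I' = 65 + 8 = 73
= 101 74 73


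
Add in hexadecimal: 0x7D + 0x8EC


Align and add column by column (LSB to MSB, each column mod 16 with carry):
  007D
+ 08EC
  ----
  col 0: D(13) + C(12) + 0 (carry in) = 25 → 9(9), carry out 1
  col 1: 7(7) + E(14) + 1 (carry in) = 22 → 6(6), carry out 1
  col 2: 0(0) + 8(8) + 1 (carry in) = 9 → 9(9), carry out 0
  col 3: 0(0) + 0(0) + 0 (carry in) = 0 → 0(0), carry out 0
Reading digits MSB→LSB: 0969
Strip leading zeros: 969
= 0x969


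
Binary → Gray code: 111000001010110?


Binary: 111000001010110
Gray code: G = B XOR (B >> 1)
B >> 1 = 011100000101011
111000001010110 XOR 011100000101011:
  1 XOR 0 = 1
  1 XOR 1 = 0
  1 XOR 1 = 0
  0 XOR 1 = 1
  0 XOR 0 = 0
  0 XOR 0 = 0
  0 XOR 0 = 0
  0 XOR 0 = 0
  1 XOR 0 = 1
  0 XOR 1 = 1
  1 XOR 0 = 1
  0 XOR 1 = 1
  1 XOR 0 = 1
  1 XOR 1 = 0
  0 XOR 1 = 1
= 100100001111101


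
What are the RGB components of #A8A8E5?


Hex: #A8A8E5
R = A8₁₆ = 168
G = A8₁₆ = 168
B = E5₁₆ = 229
= RGB(168, 168, 229)


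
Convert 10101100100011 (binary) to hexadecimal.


Group into 4-bit nibbles: 0010101100100011
  0010 = 2
  1011 = B
  0010 = 2
  0011 = 3
= 0x2B23


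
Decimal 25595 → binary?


Divide by 2 repeatedly:
25595 ÷ 2 = 12797 remainder 1
12797 ÷ 2 = 6398 remainder 1
6398 ÷ 2 = 3199 remainder 0
3199 ÷ 2 = 1599 remainder 1
1599 ÷ 2 = 799 remainder 1
799 ÷ 2 = 399 remainder 1
399 ÷ 2 = 199 remainder 1
199 ÷ 2 = 99 remainder 1
99 ÷ 2 = 49 remainder 1
49 ÷ 2 = 24 remainder 1
24 ÷ 2 = 12 remainder 0
12 ÷ 2 = 6 remainder 0
6 ÷ 2 = 3 remainder 0
3 ÷ 2 = 1 remainder 1
1 ÷ 2 = 0 remainder 1
Reading remainders bottom-up:
= 110001111111011


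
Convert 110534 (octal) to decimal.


Positional values:
Position 0: 4 × 8^0 = 4
Position 1: 3 × 8^1 = 24
Position 2: 5 × 8^2 = 320
Position 3: 0 × 8^3 = 0
Position 4: 1 × 8^4 = 4096
Position 5: 1 × 8^5 = 32768
Sum = 4 + 24 + 320 + 0 + 4096 + 32768
= 37212


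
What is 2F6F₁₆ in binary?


Each hex digit → 4 binary bits:
  2 = 0010
  F = 1111
  6 = 0110
  F = 1111
Concatenate: 0010 1111 0110 1111
= 0010111101101111


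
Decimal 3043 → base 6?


Divide by 6 repeatedly:
3043 ÷ 6 = 507 remainder 1
507 ÷ 6 = 84 remainder 3
84 ÷ 6 = 14 remainder 0
14 ÷ 6 = 2 remainder 2
2 ÷ 6 = 0 remainder 2
Reading remainders bottom-up:
= 22031
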